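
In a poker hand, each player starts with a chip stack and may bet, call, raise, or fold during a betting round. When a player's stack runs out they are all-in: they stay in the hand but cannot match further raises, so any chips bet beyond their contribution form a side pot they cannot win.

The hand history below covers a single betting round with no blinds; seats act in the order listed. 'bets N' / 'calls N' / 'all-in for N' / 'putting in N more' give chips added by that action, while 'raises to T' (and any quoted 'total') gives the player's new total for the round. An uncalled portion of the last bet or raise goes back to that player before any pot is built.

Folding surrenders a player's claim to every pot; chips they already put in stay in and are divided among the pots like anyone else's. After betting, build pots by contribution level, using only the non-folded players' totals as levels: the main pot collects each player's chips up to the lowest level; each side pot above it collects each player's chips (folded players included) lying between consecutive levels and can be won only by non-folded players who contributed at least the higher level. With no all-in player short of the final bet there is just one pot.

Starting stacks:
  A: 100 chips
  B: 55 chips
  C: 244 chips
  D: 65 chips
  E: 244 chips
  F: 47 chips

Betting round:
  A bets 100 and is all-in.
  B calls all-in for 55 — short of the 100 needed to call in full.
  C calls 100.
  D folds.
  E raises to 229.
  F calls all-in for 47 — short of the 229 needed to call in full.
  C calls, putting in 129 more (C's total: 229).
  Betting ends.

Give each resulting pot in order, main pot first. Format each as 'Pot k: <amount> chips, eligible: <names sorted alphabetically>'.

Pot 1: 235 chips, eligible: A, B, C, E, F
Pot 2: 32 chips, eligible: A, B, C, E
Pot 3: 135 chips, eligible: A, C, E
Pot 4: 258 chips, eligible: C, E

Derivation:
Contributions: A=100, B=55, C=229, E=229, F=47
Folded: D
Pot levels (distinct totals of non-folded players): 47, 55, 100, 229
Layer 1-47: 47 each from A, B, C, E, F = 47*5 = 235 chips; eligible A, B, C, E, F
Layer 48-55: 8 each from A, B, C, E = 8*4 = 32 chips; eligible A, B, C, E
Layer 56-100: 45 each from A, C, E = 45*3 = 135 chips; eligible A, C, E
Layer 101-229: 129 each from C, E = 129*2 = 258 chips; eligible C, E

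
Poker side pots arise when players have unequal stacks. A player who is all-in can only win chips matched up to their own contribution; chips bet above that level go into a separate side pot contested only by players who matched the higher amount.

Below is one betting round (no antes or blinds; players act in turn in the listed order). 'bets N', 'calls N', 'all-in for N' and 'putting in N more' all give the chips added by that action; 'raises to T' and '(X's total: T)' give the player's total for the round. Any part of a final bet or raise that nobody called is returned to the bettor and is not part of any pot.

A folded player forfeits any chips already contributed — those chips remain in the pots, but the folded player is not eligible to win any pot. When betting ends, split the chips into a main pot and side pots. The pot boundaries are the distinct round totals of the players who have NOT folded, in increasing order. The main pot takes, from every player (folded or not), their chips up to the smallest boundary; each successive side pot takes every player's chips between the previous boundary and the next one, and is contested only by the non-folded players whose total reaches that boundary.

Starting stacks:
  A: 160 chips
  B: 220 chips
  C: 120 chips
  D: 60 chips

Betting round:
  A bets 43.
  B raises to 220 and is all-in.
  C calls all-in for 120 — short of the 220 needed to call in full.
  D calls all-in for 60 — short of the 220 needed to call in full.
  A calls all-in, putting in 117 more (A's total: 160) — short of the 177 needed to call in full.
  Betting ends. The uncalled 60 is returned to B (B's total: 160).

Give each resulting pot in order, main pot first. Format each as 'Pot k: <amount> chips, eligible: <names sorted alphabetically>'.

Contributions (after 60 returned to B): A=160, B=160, C=120, D=60
Pot levels (distinct totals of non-folded players): 60, 120, 160
Layer 1-60: 60 each from A, B, C, D = 60*4 = 240 chips; eligible A, B, C, D
Layer 61-120: 60 each from A, B, C = 60*3 = 180 chips; eligible A, B, C
Layer 121-160: 40 each from A, B = 40*2 = 80 chips; eligible A, B

Pot 1: 240 chips, eligible: A, B, C, D
Pot 2: 180 chips, eligible: A, B, C
Pot 3: 80 chips, eligible: A, B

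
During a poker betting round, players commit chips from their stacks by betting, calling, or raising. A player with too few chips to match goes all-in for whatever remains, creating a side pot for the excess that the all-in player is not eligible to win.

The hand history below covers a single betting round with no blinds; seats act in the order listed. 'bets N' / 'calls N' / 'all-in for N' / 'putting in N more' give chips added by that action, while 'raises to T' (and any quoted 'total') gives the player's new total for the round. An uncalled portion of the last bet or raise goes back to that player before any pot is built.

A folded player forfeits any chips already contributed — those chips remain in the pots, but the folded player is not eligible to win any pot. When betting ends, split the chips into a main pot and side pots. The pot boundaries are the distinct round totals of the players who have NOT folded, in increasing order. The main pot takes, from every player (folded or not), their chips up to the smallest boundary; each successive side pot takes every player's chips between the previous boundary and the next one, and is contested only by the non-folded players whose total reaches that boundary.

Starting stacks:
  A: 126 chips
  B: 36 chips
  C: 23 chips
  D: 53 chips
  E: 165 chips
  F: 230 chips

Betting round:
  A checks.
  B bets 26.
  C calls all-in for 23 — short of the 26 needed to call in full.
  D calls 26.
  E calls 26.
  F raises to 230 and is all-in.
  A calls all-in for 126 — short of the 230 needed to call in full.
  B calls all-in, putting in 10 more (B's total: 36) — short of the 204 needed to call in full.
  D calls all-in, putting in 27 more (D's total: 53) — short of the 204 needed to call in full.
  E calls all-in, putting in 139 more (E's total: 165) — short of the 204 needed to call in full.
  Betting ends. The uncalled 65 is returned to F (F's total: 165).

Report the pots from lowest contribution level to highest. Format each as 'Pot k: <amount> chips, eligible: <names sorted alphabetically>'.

Contributions (after 65 returned to F): A=126, B=36, C=23, D=53, E=165, F=165
Pot levels (distinct totals of non-folded players): 23, 36, 53, 126, 165
Layer 1-23: 23 each from A, B, C, D, E, F = 23*6 = 138 chips; eligible A, B, C, D, E, F
Layer 24-36: 13 each from A, B, D, E, F = 13*5 = 65 chips; eligible A, B, D, E, F
Layer 37-53: 17 each from A, D, E, F = 17*4 = 68 chips; eligible A, D, E, F
Layer 54-126: 73 each from A, E, F = 73*3 = 219 chips; eligible A, E, F
Layer 127-165: 39 each from E, F = 39*2 = 78 chips; eligible E, F

Pot 1: 138 chips, eligible: A, B, C, D, E, F
Pot 2: 65 chips, eligible: A, B, D, E, F
Pot 3: 68 chips, eligible: A, D, E, F
Pot 4: 219 chips, eligible: A, E, F
Pot 5: 78 chips, eligible: E, F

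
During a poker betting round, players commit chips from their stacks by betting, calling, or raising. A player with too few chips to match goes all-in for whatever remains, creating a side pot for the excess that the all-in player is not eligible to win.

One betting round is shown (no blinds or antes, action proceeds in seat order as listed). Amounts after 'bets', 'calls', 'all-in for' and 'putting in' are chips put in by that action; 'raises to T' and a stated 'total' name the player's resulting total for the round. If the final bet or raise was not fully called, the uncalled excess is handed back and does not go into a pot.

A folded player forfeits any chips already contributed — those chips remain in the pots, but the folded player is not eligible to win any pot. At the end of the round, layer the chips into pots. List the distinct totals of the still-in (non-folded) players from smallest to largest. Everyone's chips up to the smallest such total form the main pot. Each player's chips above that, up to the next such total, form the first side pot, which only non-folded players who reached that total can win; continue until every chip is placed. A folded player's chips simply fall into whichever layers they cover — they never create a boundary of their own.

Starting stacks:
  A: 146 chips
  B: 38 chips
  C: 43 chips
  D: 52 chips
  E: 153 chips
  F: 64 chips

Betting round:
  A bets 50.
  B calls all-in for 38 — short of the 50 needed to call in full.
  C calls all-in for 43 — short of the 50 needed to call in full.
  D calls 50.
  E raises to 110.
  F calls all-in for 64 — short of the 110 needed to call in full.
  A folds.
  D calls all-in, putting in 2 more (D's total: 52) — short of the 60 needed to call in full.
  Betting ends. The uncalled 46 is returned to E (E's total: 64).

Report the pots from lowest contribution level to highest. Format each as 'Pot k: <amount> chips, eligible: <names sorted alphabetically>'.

Contributions (after 46 returned to E): A=50, B=38, C=43, D=52, E=64, F=64
Folded: A
Pot levels (distinct totals of non-folded players): 38, 43, 52, 64
Layer 1-38: 38 each from A, B, C, D, E, F = 38*6 = 228 chips; eligible B, C, D, E, F
Layer 39-43: 5 each from A, C, D, E, F = 5*5 = 25 chips; eligible C, D, E, F
Layer 44-52: A 7 + D 9 + E 9 + F 9 = 34 chips; eligible D, E, F
Layer 53-64: 12 each from E, F = 12*2 = 24 chips; eligible E, F

Pot 1: 228 chips, eligible: B, C, D, E, F
Pot 2: 25 chips, eligible: C, D, E, F
Pot 3: 34 chips, eligible: D, E, F
Pot 4: 24 chips, eligible: E, F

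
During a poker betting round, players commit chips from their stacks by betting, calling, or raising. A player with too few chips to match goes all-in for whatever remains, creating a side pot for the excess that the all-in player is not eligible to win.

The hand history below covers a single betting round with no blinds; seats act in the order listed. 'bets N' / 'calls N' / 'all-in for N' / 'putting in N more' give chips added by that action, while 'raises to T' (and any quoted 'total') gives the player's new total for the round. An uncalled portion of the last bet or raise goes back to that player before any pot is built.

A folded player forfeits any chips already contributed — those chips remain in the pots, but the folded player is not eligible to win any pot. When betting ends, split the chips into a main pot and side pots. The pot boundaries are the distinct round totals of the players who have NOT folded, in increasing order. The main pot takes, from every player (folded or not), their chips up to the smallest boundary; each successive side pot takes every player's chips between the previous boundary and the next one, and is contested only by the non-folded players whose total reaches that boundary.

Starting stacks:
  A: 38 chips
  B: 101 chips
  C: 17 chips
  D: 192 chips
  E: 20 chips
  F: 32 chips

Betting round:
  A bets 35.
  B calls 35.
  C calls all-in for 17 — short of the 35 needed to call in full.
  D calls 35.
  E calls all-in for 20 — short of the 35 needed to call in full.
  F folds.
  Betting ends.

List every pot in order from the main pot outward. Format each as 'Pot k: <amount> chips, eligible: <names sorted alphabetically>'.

Contributions: A=35, B=35, C=17, D=35, E=20
Folded: F
Pot levels (distinct totals of non-folded players): 17, 20, 35
Layer 1-17: 17 each from A, B, C, D, E = 17*5 = 85 chips; eligible A, B, C, D, E
Layer 18-20: 3 each from A, B, D, E = 3*4 = 12 chips; eligible A, B, D, E
Layer 21-35: 15 each from A, B, D = 15*3 = 45 chips; eligible A, B, D

Pot 1: 85 chips, eligible: A, B, C, D, E
Pot 2: 12 chips, eligible: A, B, D, E
Pot 3: 45 chips, eligible: A, B, D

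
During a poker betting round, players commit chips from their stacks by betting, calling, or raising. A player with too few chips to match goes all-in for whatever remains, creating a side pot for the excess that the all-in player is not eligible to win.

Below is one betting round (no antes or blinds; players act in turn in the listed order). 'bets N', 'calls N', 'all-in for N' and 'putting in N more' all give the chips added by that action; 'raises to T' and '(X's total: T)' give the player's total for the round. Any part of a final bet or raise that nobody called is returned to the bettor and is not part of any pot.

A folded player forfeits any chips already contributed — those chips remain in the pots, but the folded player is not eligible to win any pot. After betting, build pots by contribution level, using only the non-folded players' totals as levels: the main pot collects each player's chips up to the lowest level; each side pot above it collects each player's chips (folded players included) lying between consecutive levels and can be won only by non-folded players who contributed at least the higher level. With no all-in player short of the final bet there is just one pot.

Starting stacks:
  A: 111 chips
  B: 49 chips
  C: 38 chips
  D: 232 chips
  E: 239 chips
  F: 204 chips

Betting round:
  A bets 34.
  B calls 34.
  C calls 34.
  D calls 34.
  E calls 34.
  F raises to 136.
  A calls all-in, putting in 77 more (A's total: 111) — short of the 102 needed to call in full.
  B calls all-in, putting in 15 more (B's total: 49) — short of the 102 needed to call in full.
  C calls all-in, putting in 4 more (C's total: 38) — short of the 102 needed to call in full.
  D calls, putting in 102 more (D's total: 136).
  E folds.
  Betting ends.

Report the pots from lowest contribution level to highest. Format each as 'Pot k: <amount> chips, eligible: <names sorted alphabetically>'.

Pot 1: 224 chips, eligible: A, B, C, D, F
Pot 2: 44 chips, eligible: A, B, D, F
Pot 3: 186 chips, eligible: A, D, F
Pot 4: 50 chips, eligible: D, F

Derivation:
Contributions: A=111, B=49, C=38, D=136, E=34, F=136
Folded: E
Pot levels (distinct totals of non-folded players): 38, 49, 111, 136
Layer 1-38: A 38 + B 38 + C 38 + D 38 + E 34 + F 38 = 224 chips; eligible A, B, C, D, F
Layer 39-49: 11 each from A, B, D, F = 11*4 = 44 chips; eligible A, B, D, F
Layer 50-111: 62 each from A, D, F = 62*3 = 186 chips; eligible A, D, F
Layer 112-136: 25 each from D, F = 25*2 = 50 chips; eligible D, F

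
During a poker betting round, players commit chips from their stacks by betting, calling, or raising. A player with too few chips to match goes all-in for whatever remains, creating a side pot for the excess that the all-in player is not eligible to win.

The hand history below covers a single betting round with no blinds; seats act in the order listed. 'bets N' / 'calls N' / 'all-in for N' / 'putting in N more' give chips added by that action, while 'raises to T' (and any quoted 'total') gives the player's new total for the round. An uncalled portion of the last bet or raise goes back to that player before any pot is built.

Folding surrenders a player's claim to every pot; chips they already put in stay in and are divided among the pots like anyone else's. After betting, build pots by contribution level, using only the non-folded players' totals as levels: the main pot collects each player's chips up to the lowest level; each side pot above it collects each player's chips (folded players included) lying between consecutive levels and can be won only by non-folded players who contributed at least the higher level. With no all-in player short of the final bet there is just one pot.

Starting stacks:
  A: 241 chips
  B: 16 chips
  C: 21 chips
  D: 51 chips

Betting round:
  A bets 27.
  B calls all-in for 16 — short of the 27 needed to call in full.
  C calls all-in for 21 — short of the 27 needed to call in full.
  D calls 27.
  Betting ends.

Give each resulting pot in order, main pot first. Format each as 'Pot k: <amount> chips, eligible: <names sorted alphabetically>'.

Pot 1: 64 chips, eligible: A, B, C, D
Pot 2: 15 chips, eligible: A, C, D
Pot 3: 12 chips, eligible: A, D

Derivation:
Contributions: A=27, B=16, C=21, D=27
Pot levels (distinct totals of non-folded players): 16, 21, 27
Layer 1-16: 16 each from A, B, C, D = 16*4 = 64 chips; eligible A, B, C, D
Layer 17-21: 5 each from A, C, D = 5*3 = 15 chips; eligible A, C, D
Layer 22-27: 6 each from A, D = 6*2 = 12 chips; eligible A, D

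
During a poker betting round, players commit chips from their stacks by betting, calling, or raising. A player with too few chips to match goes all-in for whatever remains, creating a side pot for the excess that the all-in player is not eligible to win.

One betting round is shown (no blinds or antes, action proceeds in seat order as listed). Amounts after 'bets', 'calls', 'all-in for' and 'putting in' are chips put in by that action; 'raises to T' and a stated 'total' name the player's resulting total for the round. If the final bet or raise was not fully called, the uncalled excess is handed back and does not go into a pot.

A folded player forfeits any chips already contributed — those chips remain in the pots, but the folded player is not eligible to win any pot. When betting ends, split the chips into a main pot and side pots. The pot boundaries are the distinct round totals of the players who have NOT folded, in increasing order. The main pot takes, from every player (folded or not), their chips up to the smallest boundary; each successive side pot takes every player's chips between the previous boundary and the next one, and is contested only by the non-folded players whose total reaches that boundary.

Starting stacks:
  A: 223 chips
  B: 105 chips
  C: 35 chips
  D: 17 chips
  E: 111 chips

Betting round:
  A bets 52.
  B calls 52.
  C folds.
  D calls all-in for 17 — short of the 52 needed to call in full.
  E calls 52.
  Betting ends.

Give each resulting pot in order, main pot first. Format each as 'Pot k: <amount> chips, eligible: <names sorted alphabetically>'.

Contributions: A=52, B=52, D=17, E=52
Folded: C
Pot levels (distinct totals of non-folded players): 17, 52
Layer 1-17: 17 each from A, B, D, E = 17*4 = 68 chips; eligible A, B, D, E
Layer 18-52: 35 each from A, B, E = 35*3 = 105 chips; eligible A, B, E

Pot 1: 68 chips, eligible: A, B, D, E
Pot 2: 105 chips, eligible: A, B, E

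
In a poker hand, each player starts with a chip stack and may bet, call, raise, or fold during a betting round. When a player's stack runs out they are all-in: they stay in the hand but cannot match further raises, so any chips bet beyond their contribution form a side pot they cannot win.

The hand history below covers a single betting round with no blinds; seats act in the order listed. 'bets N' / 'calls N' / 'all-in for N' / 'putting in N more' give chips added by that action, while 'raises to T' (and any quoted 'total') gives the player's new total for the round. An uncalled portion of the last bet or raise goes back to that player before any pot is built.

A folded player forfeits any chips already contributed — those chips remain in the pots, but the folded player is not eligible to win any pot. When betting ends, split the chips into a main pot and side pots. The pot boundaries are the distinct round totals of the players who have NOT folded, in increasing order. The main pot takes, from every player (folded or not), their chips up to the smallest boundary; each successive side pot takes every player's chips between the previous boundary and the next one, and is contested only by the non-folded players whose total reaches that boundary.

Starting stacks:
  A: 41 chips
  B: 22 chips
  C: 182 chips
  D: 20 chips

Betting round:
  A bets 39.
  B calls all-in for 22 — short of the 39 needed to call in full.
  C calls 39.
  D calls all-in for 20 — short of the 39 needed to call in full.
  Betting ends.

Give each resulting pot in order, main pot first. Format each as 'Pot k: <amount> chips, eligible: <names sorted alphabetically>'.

Contributions: A=39, B=22, C=39, D=20
Pot levels (distinct totals of non-folded players): 20, 22, 39
Layer 1-20: 20 each from A, B, C, D = 20*4 = 80 chips; eligible A, B, C, D
Layer 21-22: 2 each from A, B, C = 2*3 = 6 chips; eligible A, B, C
Layer 23-39: 17 each from A, C = 17*2 = 34 chips; eligible A, C

Pot 1: 80 chips, eligible: A, B, C, D
Pot 2: 6 chips, eligible: A, B, C
Pot 3: 34 chips, eligible: A, C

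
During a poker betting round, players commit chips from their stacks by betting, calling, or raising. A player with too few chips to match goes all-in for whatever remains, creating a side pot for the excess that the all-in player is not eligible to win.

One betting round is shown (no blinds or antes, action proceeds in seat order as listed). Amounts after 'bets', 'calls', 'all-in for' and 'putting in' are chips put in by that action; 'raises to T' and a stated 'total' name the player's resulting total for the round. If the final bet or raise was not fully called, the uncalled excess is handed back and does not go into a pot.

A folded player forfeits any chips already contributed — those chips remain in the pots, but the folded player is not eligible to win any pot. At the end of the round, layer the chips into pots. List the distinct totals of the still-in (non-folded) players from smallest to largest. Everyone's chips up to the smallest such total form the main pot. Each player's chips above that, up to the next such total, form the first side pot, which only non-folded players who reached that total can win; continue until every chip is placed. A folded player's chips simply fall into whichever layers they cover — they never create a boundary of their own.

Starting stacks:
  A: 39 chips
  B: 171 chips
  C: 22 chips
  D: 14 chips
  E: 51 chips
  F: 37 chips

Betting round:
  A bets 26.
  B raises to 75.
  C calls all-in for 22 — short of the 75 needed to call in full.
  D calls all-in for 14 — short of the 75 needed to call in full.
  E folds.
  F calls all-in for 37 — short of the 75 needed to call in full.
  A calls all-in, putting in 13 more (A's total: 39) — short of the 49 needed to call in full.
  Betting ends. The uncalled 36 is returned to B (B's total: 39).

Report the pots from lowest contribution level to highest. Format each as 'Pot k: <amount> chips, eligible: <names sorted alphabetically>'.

Contributions (after 36 returned to B): A=39, B=39, C=22, D=14, F=37
Folded: E
Pot levels (distinct totals of non-folded players): 14, 22, 37, 39
Layer 1-14: 14 each from A, B, C, D, F = 14*5 = 70 chips; eligible A, B, C, D, F
Layer 15-22: 8 each from A, B, C, F = 8*4 = 32 chips; eligible A, B, C, F
Layer 23-37: 15 each from A, B, F = 15*3 = 45 chips; eligible A, B, F
Layer 38-39: 2 each from A, B = 2*2 = 4 chips; eligible A, B

Pot 1: 70 chips, eligible: A, B, C, D, F
Pot 2: 32 chips, eligible: A, B, C, F
Pot 3: 45 chips, eligible: A, B, F
Pot 4: 4 chips, eligible: A, B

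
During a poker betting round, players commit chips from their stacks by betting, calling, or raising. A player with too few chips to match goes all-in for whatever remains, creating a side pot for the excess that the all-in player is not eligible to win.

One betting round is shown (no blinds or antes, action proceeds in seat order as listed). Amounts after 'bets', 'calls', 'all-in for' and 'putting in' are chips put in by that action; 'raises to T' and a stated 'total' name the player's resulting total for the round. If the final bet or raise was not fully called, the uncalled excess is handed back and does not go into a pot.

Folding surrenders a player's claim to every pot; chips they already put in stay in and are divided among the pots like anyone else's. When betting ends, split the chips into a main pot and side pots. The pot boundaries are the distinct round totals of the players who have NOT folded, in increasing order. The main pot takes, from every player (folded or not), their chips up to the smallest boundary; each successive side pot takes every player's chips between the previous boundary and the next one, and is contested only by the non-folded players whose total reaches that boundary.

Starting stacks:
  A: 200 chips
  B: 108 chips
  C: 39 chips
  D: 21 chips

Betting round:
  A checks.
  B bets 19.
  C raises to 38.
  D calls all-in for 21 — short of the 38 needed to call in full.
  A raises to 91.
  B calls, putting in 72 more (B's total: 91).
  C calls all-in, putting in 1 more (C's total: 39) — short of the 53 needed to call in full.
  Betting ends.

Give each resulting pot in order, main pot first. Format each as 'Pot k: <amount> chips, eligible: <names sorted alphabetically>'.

Pot 1: 84 chips, eligible: A, B, C, D
Pot 2: 54 chips, eligible: A, B, C
Pot 3: 104 chips, eligible: A, B

Derivation:
Contributions: A=91, B=91, C=39, D=21
Pot levels (distinct totals of non-folded players): 21, 39, 91
Layer 1-21: 21 each from A, B, C, D = 21*4 = 84 chips; eligible A, B, C, D
Layer 22-39: 18 each from A, B, C = 18*3 = 54 chips; eligible A, B, C
Layer 40-91: 52 each from A, B = 52*2 = 104 chips; eligible A, B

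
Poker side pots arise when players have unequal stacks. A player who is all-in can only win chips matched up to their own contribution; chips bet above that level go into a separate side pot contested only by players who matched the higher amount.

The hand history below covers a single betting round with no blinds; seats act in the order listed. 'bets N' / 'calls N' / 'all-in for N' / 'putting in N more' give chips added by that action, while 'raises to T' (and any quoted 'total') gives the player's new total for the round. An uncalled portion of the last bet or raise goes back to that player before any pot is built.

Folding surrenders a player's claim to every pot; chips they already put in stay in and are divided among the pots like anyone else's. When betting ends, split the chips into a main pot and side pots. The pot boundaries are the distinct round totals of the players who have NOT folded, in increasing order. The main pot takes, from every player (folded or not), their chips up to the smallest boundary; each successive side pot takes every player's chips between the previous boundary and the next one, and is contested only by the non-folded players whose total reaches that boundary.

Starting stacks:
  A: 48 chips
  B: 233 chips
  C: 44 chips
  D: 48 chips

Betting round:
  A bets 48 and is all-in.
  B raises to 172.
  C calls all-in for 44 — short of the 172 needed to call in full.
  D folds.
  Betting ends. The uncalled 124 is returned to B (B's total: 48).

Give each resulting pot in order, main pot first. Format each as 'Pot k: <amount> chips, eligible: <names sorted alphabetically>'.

Contributions (after 124 returned to B): A=48, B=48, C=44
Folded: D
Pot levels (distinct totals of non-folded players): 44, 48
Layer 1-44: 44 each from A, B, C = 44*3 = 132 chips; eligible A, B, C
Layer 45-48: 4 each from A, B = 4*2 = 8 chips; eligible A, B

Pot 1: 132 chips, eligible: A, B, C
Pot 2: 8 chips, eligible: A, B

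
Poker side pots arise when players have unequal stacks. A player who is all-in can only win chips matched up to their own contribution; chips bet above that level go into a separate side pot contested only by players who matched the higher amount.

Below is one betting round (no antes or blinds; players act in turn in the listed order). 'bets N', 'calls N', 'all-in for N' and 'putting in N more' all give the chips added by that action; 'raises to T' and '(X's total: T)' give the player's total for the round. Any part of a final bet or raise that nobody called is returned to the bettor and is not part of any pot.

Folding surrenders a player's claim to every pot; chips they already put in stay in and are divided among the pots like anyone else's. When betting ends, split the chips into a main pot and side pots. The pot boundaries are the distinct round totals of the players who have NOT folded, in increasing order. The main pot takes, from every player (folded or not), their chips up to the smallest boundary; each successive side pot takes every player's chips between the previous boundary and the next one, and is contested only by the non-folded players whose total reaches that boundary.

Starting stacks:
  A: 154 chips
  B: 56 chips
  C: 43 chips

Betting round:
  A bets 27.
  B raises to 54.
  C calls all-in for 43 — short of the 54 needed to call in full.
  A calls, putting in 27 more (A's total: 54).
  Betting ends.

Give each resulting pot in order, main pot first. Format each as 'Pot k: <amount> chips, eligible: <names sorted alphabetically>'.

Pot 1: 129 chips, eligible: A, B, C
Pot 2: 22 chips, eligible: A, B

Derivation:
Contributions: A=54, B=54, C=43
Pot levels (distinct totals of non-folded players): 43, 54
Layer 1-43: 43 each from A, B, C = 43*3 = 129 chips; eligible A, B, C
Layer 44-54: 11 each from A, B = 11*2 = 22 chips; eligible A, B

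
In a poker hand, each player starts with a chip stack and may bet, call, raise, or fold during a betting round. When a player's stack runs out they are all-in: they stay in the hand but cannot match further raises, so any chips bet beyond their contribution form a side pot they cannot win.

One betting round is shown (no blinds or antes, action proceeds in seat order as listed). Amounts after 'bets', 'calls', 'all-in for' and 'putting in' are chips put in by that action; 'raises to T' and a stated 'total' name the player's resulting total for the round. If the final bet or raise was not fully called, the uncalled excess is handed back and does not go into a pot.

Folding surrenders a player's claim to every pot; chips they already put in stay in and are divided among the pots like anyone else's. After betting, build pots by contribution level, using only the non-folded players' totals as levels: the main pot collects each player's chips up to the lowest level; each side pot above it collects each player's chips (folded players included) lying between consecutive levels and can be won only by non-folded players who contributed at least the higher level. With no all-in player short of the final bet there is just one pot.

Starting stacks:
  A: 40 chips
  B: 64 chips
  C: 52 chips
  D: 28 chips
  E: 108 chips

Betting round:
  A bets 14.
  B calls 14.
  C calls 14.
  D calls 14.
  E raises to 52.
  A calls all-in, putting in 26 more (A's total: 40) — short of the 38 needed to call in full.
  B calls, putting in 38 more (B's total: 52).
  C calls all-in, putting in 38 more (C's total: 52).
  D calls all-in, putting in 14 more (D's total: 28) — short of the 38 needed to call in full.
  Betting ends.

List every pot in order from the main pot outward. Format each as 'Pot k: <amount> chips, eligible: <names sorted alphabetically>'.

Pot 1: 140 chips, eligible: A, B, C, D, E
Pot 2: 48 chips, eligible: A, B, C, E
Pot 3: 36 chips, eligible: B, C, E

Derivation:
Contributions: A=40, B=52, C=52, D=28, E=52
Pot levels (distinct totals of non-folded players): 28, 40, 52
Layer 1-28: 28 each from A, B, C, D, E = 28*5 = 140 chips; eligible A, B, C, D, E
Layer 29-40: 12 each from A, B, C, E = 12*4 = 48 chips; eligible A, B, C, E
Layer 41-52: 12 each from B, C, E = 12*3 = 36 chips; eligible B, C, E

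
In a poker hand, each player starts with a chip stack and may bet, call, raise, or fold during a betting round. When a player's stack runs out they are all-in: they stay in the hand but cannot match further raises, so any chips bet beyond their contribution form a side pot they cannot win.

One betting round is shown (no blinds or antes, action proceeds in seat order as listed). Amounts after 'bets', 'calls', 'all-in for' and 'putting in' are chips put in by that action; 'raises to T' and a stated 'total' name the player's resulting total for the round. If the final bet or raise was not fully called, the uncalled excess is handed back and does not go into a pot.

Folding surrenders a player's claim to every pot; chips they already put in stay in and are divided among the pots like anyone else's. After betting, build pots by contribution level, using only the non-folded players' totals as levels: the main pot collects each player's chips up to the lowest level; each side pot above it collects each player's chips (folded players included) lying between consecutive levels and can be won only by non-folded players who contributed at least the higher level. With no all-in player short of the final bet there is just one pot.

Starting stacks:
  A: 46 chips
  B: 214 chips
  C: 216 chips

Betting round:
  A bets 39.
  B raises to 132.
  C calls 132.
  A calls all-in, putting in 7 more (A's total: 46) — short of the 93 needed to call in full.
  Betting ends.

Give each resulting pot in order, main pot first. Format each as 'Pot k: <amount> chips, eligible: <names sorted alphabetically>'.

Pot 1: 138 chips, eligible: A, B, C
Pot 2: 172 chips, eligible: B, C

Derivation:
Contributions: A=46, B=132, C=132
Pot levels (distinct totals of non-folded players): 46, 132
Layer 1-46: 46 each from A, B, C = 46*3 = 138 chips; eligible A, B, C
Layer 47-132: 86 each from B, C = 86*2 = 172 chips; eligible B, C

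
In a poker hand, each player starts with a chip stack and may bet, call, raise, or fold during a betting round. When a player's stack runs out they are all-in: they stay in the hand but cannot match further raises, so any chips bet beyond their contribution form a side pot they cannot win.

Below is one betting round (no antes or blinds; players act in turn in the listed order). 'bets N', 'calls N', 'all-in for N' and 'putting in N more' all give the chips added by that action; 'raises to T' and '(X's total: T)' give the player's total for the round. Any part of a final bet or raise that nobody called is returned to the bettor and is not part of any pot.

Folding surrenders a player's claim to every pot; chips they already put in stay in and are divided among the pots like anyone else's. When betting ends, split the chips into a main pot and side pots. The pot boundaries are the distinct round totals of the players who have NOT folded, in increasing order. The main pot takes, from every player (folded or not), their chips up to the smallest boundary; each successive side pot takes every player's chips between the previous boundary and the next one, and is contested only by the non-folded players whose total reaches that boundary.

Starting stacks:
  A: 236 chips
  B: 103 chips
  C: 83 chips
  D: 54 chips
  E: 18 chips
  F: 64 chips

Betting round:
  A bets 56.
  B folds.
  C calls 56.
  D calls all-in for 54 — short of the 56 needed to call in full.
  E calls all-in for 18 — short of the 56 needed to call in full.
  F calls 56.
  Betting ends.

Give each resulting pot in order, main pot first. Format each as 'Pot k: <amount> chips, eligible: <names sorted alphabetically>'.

Pot 1: 90 chips, eligible: A, C, D, E, F
Pot 2: 144 chips, eligible: A, C, D, F
Pot 3: 6 chips, eligible: A, C, F

Derivation:
Contributions: A=56, C=56, D=54, E=18, F=56
Folded: B
Pot levels (distinct totals of non-folded players): 18, 54, 56
Layer 1-18: 18 each from A, C, D, E, F = 18*5 = 90 chips; eligible A, C, D, E, F
Layer 19-54: 36 each from A, C, D, F = 36*4 = 144 chips; eligible A, C, D, F
Layer 55-56: 2 each from A, C, F = 2*3 = 6 chips; eligible A, C, F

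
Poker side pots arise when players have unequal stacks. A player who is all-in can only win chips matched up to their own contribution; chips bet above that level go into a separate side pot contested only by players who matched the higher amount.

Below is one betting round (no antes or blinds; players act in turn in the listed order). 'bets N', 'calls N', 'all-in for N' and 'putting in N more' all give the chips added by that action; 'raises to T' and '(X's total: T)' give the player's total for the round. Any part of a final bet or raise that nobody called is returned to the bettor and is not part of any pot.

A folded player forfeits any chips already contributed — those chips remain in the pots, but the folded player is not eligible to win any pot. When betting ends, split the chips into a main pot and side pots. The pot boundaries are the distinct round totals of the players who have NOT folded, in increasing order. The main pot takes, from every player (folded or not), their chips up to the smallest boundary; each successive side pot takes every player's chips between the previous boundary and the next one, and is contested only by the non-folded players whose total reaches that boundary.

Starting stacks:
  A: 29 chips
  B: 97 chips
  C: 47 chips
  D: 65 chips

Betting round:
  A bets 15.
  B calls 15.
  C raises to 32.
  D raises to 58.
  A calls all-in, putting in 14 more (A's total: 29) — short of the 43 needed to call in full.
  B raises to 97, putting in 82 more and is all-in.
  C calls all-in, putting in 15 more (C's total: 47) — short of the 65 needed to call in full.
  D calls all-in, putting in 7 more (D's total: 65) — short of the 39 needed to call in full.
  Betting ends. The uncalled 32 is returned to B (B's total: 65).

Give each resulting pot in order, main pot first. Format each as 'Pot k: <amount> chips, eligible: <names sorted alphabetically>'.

Pot 1: 116 chips, eligible: A, B, C, D
Pot 2: 54 chips, eligible: B, C, D
Pot 3: 36 chips, eligible: B, D

Derivation:
Contributions (after 32 returned to B): A=29, B=65, C=47, D=65
Pot levels (distinct totals of non-folded players): 29, 47, 65
Layer 1-29: 29 each from A, B, C, D = 29*4 = 116 chips; eligible A, B, C, D
Layer 30-47: 18 each from B, C, D = 18*3 = 54 chips; eligible B, C, D
Layer 48-65: 18 each from B, D = 18*2 = 36 chips; eligible B, D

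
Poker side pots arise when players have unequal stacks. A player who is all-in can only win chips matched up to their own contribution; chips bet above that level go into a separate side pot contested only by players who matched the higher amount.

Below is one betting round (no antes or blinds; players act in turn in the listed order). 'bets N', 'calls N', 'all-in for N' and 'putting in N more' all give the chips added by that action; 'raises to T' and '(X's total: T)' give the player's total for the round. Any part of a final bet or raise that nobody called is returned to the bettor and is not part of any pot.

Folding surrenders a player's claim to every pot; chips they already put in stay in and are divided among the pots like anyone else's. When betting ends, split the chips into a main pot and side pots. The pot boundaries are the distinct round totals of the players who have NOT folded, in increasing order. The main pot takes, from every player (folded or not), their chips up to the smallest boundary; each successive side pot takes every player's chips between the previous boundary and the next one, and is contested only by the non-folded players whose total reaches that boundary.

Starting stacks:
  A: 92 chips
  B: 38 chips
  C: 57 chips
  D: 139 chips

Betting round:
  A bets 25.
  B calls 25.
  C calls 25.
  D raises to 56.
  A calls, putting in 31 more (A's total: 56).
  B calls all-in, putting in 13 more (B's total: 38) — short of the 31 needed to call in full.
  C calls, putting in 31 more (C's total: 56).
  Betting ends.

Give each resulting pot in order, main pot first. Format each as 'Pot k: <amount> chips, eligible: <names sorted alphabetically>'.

Contributions: A=56, B=38, C=56, D=56
Pot levels (distinct totals of non-folded players): 38, 56
Layer 1-38: 38 each from A, B, C, D = 38*4 = 152 chips; eligible A, B, C, D
Layer 39-56: 18 each from A, C, D = 18*3 = 54 chips; eligible A, C, D

Pot 1: 152 chips, eligible: A, B, C, D
Pot 2: 54 chips, eligible: A, C, D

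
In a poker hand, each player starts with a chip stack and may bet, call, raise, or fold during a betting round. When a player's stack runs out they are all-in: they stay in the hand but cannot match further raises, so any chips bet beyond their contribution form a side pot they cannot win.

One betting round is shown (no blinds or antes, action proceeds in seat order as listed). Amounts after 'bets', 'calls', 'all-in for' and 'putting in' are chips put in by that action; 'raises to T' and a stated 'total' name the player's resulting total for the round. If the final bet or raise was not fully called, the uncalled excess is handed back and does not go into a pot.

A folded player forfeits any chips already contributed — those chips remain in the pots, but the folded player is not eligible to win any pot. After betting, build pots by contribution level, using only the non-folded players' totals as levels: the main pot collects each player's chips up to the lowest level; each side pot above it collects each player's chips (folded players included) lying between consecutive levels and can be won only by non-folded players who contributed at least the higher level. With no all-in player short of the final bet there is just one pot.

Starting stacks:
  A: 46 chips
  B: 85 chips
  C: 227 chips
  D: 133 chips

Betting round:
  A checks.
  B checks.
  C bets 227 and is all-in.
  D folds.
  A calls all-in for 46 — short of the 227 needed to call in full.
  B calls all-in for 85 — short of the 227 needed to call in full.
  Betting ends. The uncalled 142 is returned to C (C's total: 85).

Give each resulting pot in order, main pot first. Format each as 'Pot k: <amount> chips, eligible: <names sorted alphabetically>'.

Pot 1: 138 chips, eligible: A, B, C
Pot 2: 78 chips, eligible: B, C

Derivation:
Contributions (after 142 returned to C): A=46, B=85, C=85
Folded: D
Pot levels (distinct totals of non-folded players): 46, 85
Layer 1-46: 46 each from A, B, C = 46*3 = 138 chips; eligible A, B, C
Layer 47-85: 39 each from B, C = 39*2 = 78 chips; eligible B, C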